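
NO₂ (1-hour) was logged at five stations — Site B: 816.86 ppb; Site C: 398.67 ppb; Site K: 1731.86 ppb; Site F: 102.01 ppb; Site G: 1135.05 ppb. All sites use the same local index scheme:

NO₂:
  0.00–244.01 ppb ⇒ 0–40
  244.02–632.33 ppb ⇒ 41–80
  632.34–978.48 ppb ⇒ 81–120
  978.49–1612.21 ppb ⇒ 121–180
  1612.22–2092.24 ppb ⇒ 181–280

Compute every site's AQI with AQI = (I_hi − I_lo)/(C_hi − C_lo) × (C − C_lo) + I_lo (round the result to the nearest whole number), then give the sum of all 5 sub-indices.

518

Site B: 816.86 lies in 632.34–978.48, so I_lo=81, I_hi=120, C_lo=632.34, C_hi=978.48.
(120−81)/(978.48−632.34) × (816.86−632.34) + 81 = 39/346.14 × 184.52 + 81 ≈ 101.79 → 102.
Site C 398.67: bracket 244.02–632.33 → index 41–80; slope 39/388.31, offset 154.65.
AQI = 41 + 39/388.31·154.65 ≈ 56.53 ⇒ 57.
Site K: 1731.86 lies in 1612.22–2092.24, so I_lo=181, I_hi=280, C_lo=1612.22, C_hi=2092.24.
(280−181)/(2092.24−1612.22) × (1731.86−1612.22) + 181 = 99/480.02 × 119.64 + 181 ≈ 205.67 → 206.
Site F 102.01: bracket 0.00–244.01 → index 0–40; slope 40/244.01, offset 102.01.
AQI = 0 + 40/244.01·102.01 ≈ 16.72 ⇒ 17.
Site G: 1135.05 lies in 978.49–1612.21, so I_lo=121, I_hi=180, C_lo=978.49, C_hi=1612.21.
(180−121)/(1612.21−978.49) × (1135.05−978.49) + 121 = 59/633.72 × 156.56 + 121 ≈ 135.58 → 136.
AQIs: Site B=102, Site C=57, Site K=206, Site F=17, Site G=136. Sum = 102 + 57 + 206 + 17 + 136 = 518.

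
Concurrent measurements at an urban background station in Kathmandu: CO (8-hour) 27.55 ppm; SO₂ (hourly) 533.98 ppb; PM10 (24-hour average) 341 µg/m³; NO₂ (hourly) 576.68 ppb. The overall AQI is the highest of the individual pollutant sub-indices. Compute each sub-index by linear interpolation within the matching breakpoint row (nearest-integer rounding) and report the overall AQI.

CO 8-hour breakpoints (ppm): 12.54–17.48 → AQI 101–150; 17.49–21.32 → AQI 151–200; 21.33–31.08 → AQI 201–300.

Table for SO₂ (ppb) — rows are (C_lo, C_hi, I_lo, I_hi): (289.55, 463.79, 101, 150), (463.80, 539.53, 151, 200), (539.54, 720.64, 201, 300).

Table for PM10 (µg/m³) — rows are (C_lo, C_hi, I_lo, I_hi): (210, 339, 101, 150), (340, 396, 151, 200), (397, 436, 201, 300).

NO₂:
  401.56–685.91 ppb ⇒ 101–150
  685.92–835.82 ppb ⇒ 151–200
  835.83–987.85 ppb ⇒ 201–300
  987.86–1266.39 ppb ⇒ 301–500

264

CO 27.55: bracket 21.33–31.08 → index 201–300; slope 99/9.75, offset 6.22.
AQI = 201 + 99/9.75·6.22 ≈ 264.16 ⇒ 264.
SO₂: 533.98 ∈ [463.80, 539.53] ↔ index [151, 200].
151 + (533.98−463.80)·(200−151)/(539.53−463.80) = 151 + 70.18·49/75.73 ≈ 196.41, so AQI = 196.
PM10 341: bracket 340–396 → index 151–200; slope 49/56, offset 1.
AQI = 151 + 49/56·1 ≈ 151.88 ⇒ 152.
NO₂: row 401.56–685.91 (AQI 101–150). (150−101)·(576.68−401.56)/(685.91−401.56) + 101 = 49·175.12/284.35 + 101 ≈ 131.18 → 131.
Sub-indices: CO→264, SO₂→196, PM10→152, NO₂→131. Overall AQI = max = 264; dominant pollutant is CO.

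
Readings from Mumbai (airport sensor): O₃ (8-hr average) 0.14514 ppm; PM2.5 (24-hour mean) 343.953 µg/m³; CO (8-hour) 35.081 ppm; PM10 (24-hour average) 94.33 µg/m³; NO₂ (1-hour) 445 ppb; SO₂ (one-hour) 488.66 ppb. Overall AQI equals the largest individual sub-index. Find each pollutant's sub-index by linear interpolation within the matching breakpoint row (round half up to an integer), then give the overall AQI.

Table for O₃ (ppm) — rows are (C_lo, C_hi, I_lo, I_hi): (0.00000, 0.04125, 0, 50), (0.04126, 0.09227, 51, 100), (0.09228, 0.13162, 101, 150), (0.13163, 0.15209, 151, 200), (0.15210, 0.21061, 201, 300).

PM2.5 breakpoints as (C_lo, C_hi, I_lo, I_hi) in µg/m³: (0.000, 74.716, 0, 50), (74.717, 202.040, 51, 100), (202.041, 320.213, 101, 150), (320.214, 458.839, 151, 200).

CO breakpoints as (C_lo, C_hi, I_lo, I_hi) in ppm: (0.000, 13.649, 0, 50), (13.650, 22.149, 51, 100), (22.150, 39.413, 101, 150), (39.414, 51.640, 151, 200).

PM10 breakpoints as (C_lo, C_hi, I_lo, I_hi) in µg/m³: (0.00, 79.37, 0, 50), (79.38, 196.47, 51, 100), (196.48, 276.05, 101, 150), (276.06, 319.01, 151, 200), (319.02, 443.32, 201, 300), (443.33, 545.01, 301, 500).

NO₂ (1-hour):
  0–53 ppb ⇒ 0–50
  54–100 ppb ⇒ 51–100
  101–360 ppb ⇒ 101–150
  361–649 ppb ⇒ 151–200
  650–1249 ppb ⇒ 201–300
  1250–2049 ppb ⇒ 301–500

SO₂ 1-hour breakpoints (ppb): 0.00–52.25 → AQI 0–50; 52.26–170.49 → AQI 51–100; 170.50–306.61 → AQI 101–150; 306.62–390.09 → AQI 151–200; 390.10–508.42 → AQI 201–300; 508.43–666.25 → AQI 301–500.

O₃: 0.14514 lies in 0.13163–0.15209, so I_lo=151, I_hi=200, C_lo=0.13163, C_hi=0.15209.
(200−151)/(0.15209−0.13163) × (0.14514−0.13163) + 151 = 49/0.02046 × 0.01351 + 151 ≈ 183.36 → 183.
PM2.5: 343.953 ∈ [320.214, 458.839] ↔ index [151, 200].
151 + (343.953−320.214)·(200−151)/(458.839−320.214) = 151 + 23.739·49/138.625 ≈ 159.39, so AQI = 159.
CO 35.081: bracket 22.150–39.413 → index 101–150; slope 49/17.263, offset 12.931.
AQI = 101 + 49/17.263·12.931 ≈ 137.70 ⇒ 138.
PM10: row 79.38–196.47 (AQI 51–100). (100−51)·(94.33−79.38)/(196.47−79.38) + 51 = 49·14.95/117.09 + 51 ≈ 57.26 → 57.
NO₂: 445 lies in 361–649, so I_lo=151, I_hi=200, C_lo=361, C_hi=649.
(200−151)/(649−361) × (445−361) + 151 = 49/288 × 84 + 151 ≈ 165.29 → 165.
SO₂: 488.66 lies in 390.10–508.42, so I_lo=201, I_hi=300, C_lo=390.10, C_hi=508.42.
(300−201)/(508.42−390.10) × (488.66−390.10) + 201 = 99/118.32 × 98.56 + 201 ≈ 283.47 → 283.
Sub-indices: O₃→183, PM2.5→159, CO→138, PM10→57, NO₂→165, SO₂→283. Overall AQI = max = 283; dominant pollutant is SO₂.
AQI 283: Very Unhealthy.

283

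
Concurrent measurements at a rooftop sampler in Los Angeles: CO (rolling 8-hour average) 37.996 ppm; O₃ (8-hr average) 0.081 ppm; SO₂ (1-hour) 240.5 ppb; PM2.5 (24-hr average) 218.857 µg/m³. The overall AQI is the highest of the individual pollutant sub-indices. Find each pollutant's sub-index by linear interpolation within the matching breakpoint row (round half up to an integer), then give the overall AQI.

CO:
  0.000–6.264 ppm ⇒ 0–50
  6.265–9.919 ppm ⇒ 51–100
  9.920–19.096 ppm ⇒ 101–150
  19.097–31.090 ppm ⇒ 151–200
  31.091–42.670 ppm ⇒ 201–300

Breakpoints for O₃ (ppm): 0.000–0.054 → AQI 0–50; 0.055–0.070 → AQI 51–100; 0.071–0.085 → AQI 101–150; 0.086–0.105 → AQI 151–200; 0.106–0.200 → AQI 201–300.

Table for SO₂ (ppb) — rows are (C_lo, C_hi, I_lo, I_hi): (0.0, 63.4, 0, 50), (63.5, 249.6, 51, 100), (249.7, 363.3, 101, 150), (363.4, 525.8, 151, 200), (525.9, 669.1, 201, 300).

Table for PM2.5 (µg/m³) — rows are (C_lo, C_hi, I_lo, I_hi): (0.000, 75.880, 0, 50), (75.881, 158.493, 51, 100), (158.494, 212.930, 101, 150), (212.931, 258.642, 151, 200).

260

CO: 37.996 ∈ [31.091, 42.670] ↔ index [201, 300].
201 + (37.996−31.091)·(300−201)/(42.670−31.091) = 201 + 6.905·99/11.579 ≈ 260.04, so AQI = 260.
O₃: row 0.071–0.085 (AQI 101–150). (150−101)·(0.081−0.071)/(0.085−0.071) + 101 = 49·0.010/0.014 + 101 ≈ 136.00 → 136.
SO₂: 240.5 ∈ [63.5, 249.6] ↔ index [51, 100].
51 + (240.5−63.5)·(100−51)/(249.6−63.5) = 51 + 177.0·49/186.1 ≈ 97.60, so AQI = 98.
PM2.5: row 212.931–258.642 (AQI 151–200). (200−151)·(218.857−212.931)/(258.642−212.931) + 151 = 49·5.926/45.711 + 151 ≈ 157.35 → 157.
Sub-indices: CO→260, O₃→136, SO₂→98, PM2.5→157. Overall AQI = max = 260; dominant pollutant is CO.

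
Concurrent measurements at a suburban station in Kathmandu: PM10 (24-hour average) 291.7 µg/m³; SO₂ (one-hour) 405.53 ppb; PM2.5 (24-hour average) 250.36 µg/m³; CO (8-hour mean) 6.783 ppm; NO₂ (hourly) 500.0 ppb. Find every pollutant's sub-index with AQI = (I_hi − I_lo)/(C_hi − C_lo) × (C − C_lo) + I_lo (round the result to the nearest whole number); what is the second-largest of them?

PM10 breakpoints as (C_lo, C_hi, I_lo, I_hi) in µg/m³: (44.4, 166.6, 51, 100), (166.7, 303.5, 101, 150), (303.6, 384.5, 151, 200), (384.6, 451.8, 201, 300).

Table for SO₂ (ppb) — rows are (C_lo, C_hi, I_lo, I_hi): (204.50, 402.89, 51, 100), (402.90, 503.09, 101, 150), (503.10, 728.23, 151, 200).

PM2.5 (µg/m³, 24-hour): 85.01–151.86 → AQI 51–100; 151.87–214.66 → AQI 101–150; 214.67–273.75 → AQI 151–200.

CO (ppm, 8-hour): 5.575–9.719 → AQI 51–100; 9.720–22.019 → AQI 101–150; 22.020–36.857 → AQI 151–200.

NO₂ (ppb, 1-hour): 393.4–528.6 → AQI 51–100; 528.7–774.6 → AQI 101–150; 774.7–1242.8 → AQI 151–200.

PM10 291.7: bracket 166.7–303.5 → index 101–150; slope 49/136.8, offset 125.0.
AQI = 101 + 49/136.8·125.0 ≈ 145.77 ⇒ 146.
SO₂: 405.53 ∈ [402.90, 503.09] ↔ index [101, 150].
101 + (405.53−402.90)·(150−101)/(503.09−402.90) = 101 + 2.63·49/100.19 ≈ 102.29, so AQI = 102.
PM2.5 250.36: bracket 214.67–273.75 → index 151–200; slope 49/59.08, offset 35.69.
AQI = 151 + 49/59.08·35.69 ≈ 180.60 ⇒ 181.
CO: 6.783 lies in 5.575–9.719, so I_lo=51, I_hi=100, C_lo=5.575, C_hi=9.719.
(100−51)/(9.719−5.575) × (6.783−5.575) + 51 = 49/4.144 × 1.208 + 51 ≈ 65.28 → 65.
NO₂: 500.0 lies in 393.4–528.6, so I_lo=51, I_hi=100, C_lo=393.4, C_hi=528.6.
(100−51)/(528.6−393.4) × (500.0−393.4) + 51 = 49/135.2 × 106.6 + 51 ≈ 89.63 → 90.
Sub-indices: PM10→146, SO₂→102, PM2.5→181, CO→65, NO₂→90. Ranked high→low: 181, 146, 102, 90, 65. Second-highest sub-index = 146.

146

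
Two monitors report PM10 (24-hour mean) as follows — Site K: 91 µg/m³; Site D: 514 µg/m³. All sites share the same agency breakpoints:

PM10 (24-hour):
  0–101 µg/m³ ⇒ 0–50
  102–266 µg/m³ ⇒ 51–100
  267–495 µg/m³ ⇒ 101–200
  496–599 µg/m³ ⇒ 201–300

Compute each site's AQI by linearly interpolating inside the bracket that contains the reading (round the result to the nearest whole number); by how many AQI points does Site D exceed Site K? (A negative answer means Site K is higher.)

Site K 91: bracket 0–101 → index 0–50; slope 50/101, offset 91.
AQI = 0 + 50/101·91 ≈ 45.05 ⇒ 45.
Site D 514: bracket 496–599 → index 201–300; slope 99/103, offset 18.
AQI = 201 + 99/103·18 ≈ 218.30 ⇒ 218.
AQIs: Site K=45, Site D=218. Site D (218) − Site K (45) = 173.

173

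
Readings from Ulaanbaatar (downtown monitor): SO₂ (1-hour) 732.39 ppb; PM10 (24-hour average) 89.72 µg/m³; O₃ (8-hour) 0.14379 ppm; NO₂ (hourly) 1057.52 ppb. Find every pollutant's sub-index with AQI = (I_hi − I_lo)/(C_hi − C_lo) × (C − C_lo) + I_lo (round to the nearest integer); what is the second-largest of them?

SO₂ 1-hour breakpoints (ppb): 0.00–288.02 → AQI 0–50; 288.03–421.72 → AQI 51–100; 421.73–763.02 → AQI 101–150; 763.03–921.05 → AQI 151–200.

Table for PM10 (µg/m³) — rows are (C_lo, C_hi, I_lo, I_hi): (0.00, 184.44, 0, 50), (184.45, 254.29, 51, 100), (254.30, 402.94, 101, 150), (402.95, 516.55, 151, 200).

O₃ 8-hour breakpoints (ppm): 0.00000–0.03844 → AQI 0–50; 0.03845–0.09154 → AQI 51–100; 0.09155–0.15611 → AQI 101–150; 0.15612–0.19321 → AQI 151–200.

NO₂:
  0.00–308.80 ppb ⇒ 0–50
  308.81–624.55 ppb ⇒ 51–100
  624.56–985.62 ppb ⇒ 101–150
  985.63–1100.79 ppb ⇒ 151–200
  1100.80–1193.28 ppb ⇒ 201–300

SO₂ 732.39: bracket 421.73–763.02 → index 101–150; slope 49/341.29, offset 310.66.
AQI = 101 + 49/341.29·310.66 ≈ 145.60 ⇒ 146.
PM10: 89.72 ∈ [0.00, 184.44] ↔ index [0, 50].
0 + (89.72−0.00)·(50−0)/(184.44−0.00) = 0 + 89.72·50/184.44 ≈ 24.32, so AQI = 24.
O₃: row 0.09155–0.15611 (AQI 101–150). (150−101)·(0.14379−0.09155)/(0.15611−0.09155) + 101 = 49·0.05224/0.06456 + 101 ≈ 140.65 → 141.
NO₂ 1057.52: bracket 985.63–1100.79 → index 151–200; slope 49/115.16, offset 71.89.
AQI = 151 + 49/115.16·71.89 ≈ 181.59 ⇒ 182.
Sub-indices: SO₂→146, PM10→24, O₃→141, NO₂→182. Ranked high→low: 182, 146, 141, 24. Second-highest sub-index = 146.

146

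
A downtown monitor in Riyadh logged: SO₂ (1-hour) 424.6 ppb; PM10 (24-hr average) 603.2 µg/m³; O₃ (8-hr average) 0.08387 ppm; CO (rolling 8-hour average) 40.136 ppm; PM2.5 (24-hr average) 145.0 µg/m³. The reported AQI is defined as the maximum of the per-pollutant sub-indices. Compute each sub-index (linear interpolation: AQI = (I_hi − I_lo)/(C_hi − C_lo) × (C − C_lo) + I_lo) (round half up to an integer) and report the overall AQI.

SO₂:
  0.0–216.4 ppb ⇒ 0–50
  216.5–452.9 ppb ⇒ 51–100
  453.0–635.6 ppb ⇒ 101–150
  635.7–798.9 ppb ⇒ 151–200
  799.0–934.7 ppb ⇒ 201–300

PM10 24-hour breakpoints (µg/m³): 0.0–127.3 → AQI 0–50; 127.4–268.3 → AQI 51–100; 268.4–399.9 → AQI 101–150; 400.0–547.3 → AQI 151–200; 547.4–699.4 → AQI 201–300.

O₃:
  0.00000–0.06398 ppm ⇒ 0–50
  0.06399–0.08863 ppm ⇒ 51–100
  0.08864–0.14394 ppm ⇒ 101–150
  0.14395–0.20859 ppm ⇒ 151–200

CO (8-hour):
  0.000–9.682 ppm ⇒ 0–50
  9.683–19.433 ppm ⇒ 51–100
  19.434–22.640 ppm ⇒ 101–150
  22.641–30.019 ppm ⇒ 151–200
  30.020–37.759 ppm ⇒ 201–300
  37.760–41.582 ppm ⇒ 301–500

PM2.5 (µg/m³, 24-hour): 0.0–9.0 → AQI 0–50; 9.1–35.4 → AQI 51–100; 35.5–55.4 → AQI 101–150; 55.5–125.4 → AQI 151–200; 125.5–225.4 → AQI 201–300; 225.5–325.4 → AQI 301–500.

SO₂: 424.6 lies in 216.5–452.9, so I_lo=51, I_hi=100, C_lo=216.5, C_hi=452.9.
(100−51)/(452.9−216.5) × (424.6−216.5) + 51 = 49/236.4 × 208.1 + 51 ≈ 94.13 → 94.
PM10: 603.2 lies in 547.4–699.4, so I_lo=201, I_hi=300, C_lo=547.4, C_hi=699.4.
(300−201)/(699.4−547.4) × (603.2−547.4) + 201 = 99/152.0 × 55.8 + 201 ≈ 237.34 → 237.
O₃: 0.08387 lies in 0.06399–0.08863, so I_lo=51, I_hi=100, C_lo=0.06399, C_hi=0.08863.
(100−51)/(0.08863−0.06399) × (0.08387−0.06399) + 51 = 49/0.02464 × 0.01988 + 51 ≈ 90.53 → 91.
CO: 40.136 lies in 37.760–41.582, so I_lo=301, I_hi=500, C_lo=37.760, C_hi=41.582.
(500−301)/(41.582−37.760) × (40.136−37.760) + 301 = 199/3.822 × 2.376 + 301 ≈ 424.71 → 425.
PM2.5: row 125.5–225.4 (AQI 201–300). (300−201)·(145.0−125.5)/(225.4−125.5) + 201 = 99·19.5/99.9 + 201 ≈ 220.32 → 220.
Sub-indices: SO₂→94, PM10→237, O₃→91, CO→425, PM2.5→220. Overall AQI = max = 425; dominant pollutant is CO.

425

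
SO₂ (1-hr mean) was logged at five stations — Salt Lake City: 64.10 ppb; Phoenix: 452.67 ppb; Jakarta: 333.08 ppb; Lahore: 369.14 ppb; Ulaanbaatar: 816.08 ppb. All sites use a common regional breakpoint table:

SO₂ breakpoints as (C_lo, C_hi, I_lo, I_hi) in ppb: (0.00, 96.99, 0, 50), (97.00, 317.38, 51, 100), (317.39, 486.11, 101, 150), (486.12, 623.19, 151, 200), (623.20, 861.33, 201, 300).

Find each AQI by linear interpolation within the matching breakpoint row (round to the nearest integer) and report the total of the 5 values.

Salt Lake City 64.10: bracket 0.00–96.99 → index 0–50; slope 50/96.99, offset 64.10.
AQI = 0 + 50/96.99·64.10 ≈ 33.04 ⇒ 33.
Phoenix: 452.67 lies in 317.39–486.11, so I_lo=101, I_hi=150, C_lo=317.39, C_hi=486.11.
(150−101)/(486.11−317.39) × (452.67−317.39) + 101 = 49/168.72 × 135.28 + 101 ≈ 140.29 → 140.
Jakarta 333.08: bracket 317.39–486.11 → index 101–150; slope 49/168.72, offset 15.69.
AQI = 101 + 49/168.72·15.69 ≈ 105.56 ⇒ 106.
Lahore: 369.14 lies in 317.39–486.11, so I_lo=101, I_hi=150, C_lo=317.39, C_hi=486.11.
(150−101)/(486.11−317.39) × (369.14−317.39) + 101 = 49/168.72 × 51.75 + 101 ≈ 116.03 → 116.
Ulaanbaatar: row 623.20–861.33 (AQI 201–300). (300−201)·(816.08−623.20)/(861.33−623.20) + 201 = 99·192.88/238.13 + 201 ≈ 281.19 → 281.
AQIs: Salt Lake City=33, Phoenix=140, Jakarta=106, Lahore=116, Ulaanbaatar=281. Sum = 33 + 140 + 106 + 116 + 281 = 676.

676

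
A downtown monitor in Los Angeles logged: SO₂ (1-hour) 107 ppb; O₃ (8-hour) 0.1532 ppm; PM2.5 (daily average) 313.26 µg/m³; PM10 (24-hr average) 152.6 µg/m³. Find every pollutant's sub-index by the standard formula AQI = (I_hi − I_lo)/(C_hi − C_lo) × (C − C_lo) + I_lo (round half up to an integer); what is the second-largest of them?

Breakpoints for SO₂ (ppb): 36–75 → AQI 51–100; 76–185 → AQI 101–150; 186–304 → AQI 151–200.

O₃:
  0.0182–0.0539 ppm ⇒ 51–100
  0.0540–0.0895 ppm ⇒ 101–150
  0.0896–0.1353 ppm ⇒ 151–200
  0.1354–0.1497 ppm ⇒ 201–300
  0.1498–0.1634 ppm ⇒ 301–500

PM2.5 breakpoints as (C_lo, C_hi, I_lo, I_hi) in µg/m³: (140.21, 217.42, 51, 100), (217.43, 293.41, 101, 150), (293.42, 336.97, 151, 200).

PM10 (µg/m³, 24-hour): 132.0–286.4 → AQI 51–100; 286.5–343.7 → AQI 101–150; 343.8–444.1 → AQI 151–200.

SO₂ 107: bracket 76–185 → index 101–150; slope 49/109, offset 31.
AQI = 101 + 49/109·31 ≈ 114.94 ⇒ 115.
O₃ 0.1532: bracket 0.1498–0.1634 → index 301–500; slope 199/0.0136, offset 0.0034.
AQI = 301 + 199/0.0136·0.0034 ≈ 350.75 ⇒ 351.
PM2.5 313.26: bracket 293.42–336.97 → index 151–200; slope 49/43.55, offset 19.84.
AQI = 151 + 49/43.55·19.84 ≈ 173.32 ⇒ 173.
PM10 152.6: bracket 132.0–286.4 → index 51–100; slope 49/154.4, offset 20.6.
AQI = 51 + 49/154.4·20.6 ≈ 57.54 ⇒ 58.
Sub-indices: SO₂→115, O₃→351, PM2.5→173, PM10→58. Ranked high→low: 351, 173, 115, 58. Second-highest sub-index = 173.

173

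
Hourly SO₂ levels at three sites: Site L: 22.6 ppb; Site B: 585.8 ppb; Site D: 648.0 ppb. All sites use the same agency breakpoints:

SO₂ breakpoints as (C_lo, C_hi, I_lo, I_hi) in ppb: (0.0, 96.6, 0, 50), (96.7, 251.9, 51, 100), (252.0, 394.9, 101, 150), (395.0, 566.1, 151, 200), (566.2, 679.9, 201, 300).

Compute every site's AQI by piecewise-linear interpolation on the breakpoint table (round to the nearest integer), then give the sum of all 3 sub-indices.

Site L 22.6: bracket 0.0–96.6 → index 0–50; slope 50/96.6, offset 22.6.
AQI = 0 + 50/96.6·22.6 ≈ 11.70 ⇒ 12.
Site B: 585.8 lies in 566.2–679.9, so I_lo=201, I_hi=300, C_lo=566.2, C_hi=679.9.
(300−201)/(679.9−566.2) × (585.8−566.2) + 201 = 99/113.7 × 19.6 + 201 ≈ 218.07 → 218.
Site D: row 566.2–679.9 (AQI 201–300). (300−201)·(648.0−566.2)/(679.9−566.2) + 201 = 99·81.8/113.7 + 201 ≈ 272.22 → 272.
AQIs: Site L=12, Site B=218, Site D=272. Sum = 12 + 218 + 272 = 502.

502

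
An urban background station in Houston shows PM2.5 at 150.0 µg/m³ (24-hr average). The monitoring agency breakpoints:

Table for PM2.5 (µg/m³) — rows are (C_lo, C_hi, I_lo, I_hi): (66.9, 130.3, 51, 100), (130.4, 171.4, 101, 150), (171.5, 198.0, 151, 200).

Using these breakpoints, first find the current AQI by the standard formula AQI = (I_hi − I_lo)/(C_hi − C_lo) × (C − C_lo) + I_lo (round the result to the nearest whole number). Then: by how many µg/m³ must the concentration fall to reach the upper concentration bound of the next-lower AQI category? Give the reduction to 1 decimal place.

PM2.5: row 130.4–171.4 (AQI 101–150). (150−101)·(150.0−130.4)/(171.4−130.4) + 101 = 49·19.6/41.0 + 101 ≈ 124.42 → 124.
Current AQI 124 is in the Unhealthy for Sensitive Groups range (101–150). The next-lower category tops out at AQI 100, whose upper concentration bound is 130.3 µg/m³.
Reduction needed = 150.0 − 130.3 = 19.7 µg/m³.

19.7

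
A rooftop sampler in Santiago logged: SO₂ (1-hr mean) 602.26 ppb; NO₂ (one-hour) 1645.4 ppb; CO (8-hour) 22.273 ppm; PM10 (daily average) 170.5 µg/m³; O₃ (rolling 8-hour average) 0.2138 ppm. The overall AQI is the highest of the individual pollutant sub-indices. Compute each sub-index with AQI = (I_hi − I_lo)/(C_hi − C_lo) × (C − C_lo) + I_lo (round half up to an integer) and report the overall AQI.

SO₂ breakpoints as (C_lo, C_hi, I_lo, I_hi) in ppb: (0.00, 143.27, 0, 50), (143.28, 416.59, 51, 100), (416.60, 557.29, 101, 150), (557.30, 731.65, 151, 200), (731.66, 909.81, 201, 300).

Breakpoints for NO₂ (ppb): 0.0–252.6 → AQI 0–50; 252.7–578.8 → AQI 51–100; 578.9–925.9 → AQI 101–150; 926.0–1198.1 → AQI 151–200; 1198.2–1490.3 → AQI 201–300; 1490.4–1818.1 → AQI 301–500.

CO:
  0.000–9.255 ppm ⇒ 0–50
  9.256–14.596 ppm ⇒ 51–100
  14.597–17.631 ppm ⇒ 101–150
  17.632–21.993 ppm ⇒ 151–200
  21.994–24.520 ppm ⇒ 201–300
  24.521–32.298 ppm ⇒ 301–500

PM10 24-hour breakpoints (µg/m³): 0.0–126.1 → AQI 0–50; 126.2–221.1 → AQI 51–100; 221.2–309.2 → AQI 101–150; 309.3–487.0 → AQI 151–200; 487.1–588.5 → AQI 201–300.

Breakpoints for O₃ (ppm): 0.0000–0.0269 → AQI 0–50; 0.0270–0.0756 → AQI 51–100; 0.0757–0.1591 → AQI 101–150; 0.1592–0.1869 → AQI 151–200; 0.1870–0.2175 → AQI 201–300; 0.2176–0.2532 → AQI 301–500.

395

SO₂: 602.26 ∈ [557.30, 731.65] ↔ index [151, 200].
151 + (602.26−557.30)·(200−151)/(731.65−557.30) = 151 + 44.96·49/174.35 ≈ 163.64, so AQI = 164.
NO₂: 1645.4 ∈ [1490.4, 1818.1] ↔ index [301, 500].
301 + (1645.4−1490.4)·(500−301)/(1818.1−1490.4) = 301 + 155.0·199/327.7 ≈ 395.13, so AQI = 395.
CO: 22.273 ∈ [21.994, 24.520] ↔ index [201, 300].
201 + (22.273−21.994)·(300−201)/(24.520−21.994) = 201 + 0.279·99/2.526 ≈ 211.93, so AQI = 212.
PM10: 170.5 lies in 126.2–221.1, so I_lo=51, I_hi=100, C_lo=126.2, C_hi=221.1.
(100−51)/(221.1−126.2) × (170.5−126.2) + 51 = 49/94.9 × 44.3 + 51 ≈ 73.87 → 74.
O₃: 0.2138 ∈ [0.1870, 0.2175] ↔ index [201, 300].
201 + (0.2138−0.1870)·(300−201)/(0.2175−0.1870) = 201 + 0.0268·99/0.0305 ≈ 287.99, so AQI = 288.
Sub-indices: SO₂→164, NO₂→395, CO→212, PM10→74, O₃→288. Overall AQI = max = 395; dominant pollutant is NO₂.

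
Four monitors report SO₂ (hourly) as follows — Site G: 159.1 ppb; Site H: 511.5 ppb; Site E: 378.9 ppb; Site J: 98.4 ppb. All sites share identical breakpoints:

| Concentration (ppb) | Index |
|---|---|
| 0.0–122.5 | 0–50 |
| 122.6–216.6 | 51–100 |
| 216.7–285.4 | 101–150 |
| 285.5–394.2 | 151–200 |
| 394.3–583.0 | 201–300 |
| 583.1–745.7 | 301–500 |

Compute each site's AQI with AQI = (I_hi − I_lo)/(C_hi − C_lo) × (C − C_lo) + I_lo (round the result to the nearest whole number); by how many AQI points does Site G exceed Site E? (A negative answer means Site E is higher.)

Site G: row 122.6–216.6 (AQI 51–100). (100−51)·(159.1−122.6)/(216.6−122.6) + 51 = 49·36.5/94.0 + 51 ≈ 70.03 → 70.
Site H 511.5: bracket 394.3–583.0 → index 201–300; slope 99/188.7, offset 117.2.
AQI = 201 + 99/188.7·117.2 ≈ 262.49 ⇒ 262.
Site E: 378.9 ∈ [285.5, 394.2] ↔ index [151, 200].
151 + (378.9−285.5)·(200−151)/(394.2−285.5) = 151 + 93.4·49/108.7 ≈ 193.10, so AQI = 193.
Site J: row 0.0–122.5 (AQI 0–50). (50−0)·(98.4−0.0)/(122.5−0.0) + 0 = 50·98.4/122.5 + 0 ≈ 40.16 → 40.
AQIs: Site G=70, Site H=262, Site E=193, Site J=40. Site G (70) − Site E (193) = -123.

-123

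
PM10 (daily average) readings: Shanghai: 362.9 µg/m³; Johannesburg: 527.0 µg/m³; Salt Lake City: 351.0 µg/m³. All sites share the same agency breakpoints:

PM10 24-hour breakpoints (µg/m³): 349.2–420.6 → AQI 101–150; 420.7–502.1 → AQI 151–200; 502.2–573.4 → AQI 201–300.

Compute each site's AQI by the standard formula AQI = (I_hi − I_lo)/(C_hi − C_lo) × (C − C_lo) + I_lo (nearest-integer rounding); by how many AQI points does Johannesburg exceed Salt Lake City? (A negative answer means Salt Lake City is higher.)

133

Shanghai: 362.9 lies in 349.2–420.6, so I_lo=101, I_hi=150, C_lo=349.2, C_hi=420.6.
(150−101)/(420.6−349.2) × (362.9−349.2) + 101 = 49/71.4 × 13.7 + 101 ≈ 110.40 → 110.
Johannesburg: 527.0 ∈ [502.2, 573.4] ↔ index [201, 300].
201 + (527.0−502.2)·(300−201)/(573.4−502.2) = 201 + 24.8·99/71.2 ≈ 235.48, so AQI = 235.
Salt Lake City: 351.0 ∈ [349.2, 420.6] ↔ index [101, 150].
101 + (351.0−349.2)·(150−101)/(420.6−349.2) = 101 + 1.8·49/71.4 ≈ 102.24, so AQI = 102.
AQIs: Shanghai=110, Johannesburg=235, Salt Lake City=102. Johannesburg (235) − Salt Lake City (102) = 133.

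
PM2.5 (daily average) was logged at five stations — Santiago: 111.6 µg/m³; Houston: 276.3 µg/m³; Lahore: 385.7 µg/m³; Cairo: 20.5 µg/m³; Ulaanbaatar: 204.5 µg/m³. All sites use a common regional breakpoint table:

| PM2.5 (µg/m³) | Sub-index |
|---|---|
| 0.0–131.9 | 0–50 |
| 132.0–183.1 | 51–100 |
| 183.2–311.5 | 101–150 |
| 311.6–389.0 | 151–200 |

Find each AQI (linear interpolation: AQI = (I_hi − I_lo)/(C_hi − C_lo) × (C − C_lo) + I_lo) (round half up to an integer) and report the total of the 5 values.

494

Santiago: 111.6 ∈ [0.0, 131.9] ↔ index [0, 50].
0 + (111.6−0.0)·(50−0)/(131.9−0.0) = 0 + 111.6·50/131.9 ≈ 42.30, so AQI = 42.
Houston 276.3: bracket 183.2–311.5 → index 101–150; slope 49/128.3, offset 93.1.
AQI = 101 + 49/128.3·93.1 ≈ 136.56 ⇒ 137.
Lahore: row 311.6–389.0 (AQI 151–200). (200−151)·(385.7−311.6)/(389.0−311.6) + 151 = 49·74.1/77.4 + 151 ≈ 197.91 → 198.
Cairo 20.5: bracket 0.0–131.9 → index 0–50; slope 50/131.9, offset 20.5.
AQI = 0 + 50/131.9·20.5 ≈ 7.77 ⇒ 8.
Ulaanbaatar: row 183.2–311.5 (AQI 101–150). (150−101)·(204.5−183.2)/(311.5−183.2) + 101 = 49·21.3/128.3 + 101 ≈ 109.13 → 109.
AQIs: Santiago=42, Houston=137, Lahore=198, Cairo=8, Ulaanbaatar=109. Sum = 42 + 137 + 198 + 8 + 109 = 494.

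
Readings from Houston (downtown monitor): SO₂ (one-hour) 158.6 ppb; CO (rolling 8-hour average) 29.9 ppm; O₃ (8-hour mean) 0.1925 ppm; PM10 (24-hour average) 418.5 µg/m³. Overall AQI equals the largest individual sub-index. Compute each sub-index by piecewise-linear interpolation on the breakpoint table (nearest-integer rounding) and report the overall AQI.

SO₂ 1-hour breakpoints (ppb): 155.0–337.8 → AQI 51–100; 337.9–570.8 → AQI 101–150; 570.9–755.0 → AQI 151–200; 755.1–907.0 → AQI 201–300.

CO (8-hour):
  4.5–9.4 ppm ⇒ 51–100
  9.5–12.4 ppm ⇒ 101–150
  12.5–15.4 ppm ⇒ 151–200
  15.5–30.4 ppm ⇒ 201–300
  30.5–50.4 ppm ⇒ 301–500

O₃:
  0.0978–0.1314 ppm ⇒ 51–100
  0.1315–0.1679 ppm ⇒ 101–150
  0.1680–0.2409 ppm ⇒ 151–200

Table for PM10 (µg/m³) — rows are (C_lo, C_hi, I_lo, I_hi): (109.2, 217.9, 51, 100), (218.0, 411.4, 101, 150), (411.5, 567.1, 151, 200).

SO₂ 158.6: bracket 155.0–337.8 → index 51–100; slope 49/182.8, offset 3.6.
AQI = 51 + 49/182.8·3.6 ≈ 51.96 ⇒ 52.
CO: 29.9 lies in 15.5–30.4, so I_lo=201, I_hi=300, C_lo=15.5, C_hi=30.4.
(300−201)/(30.4−15.5) × (29.9−15.5) + 201 = 99/14.9 × 14.4 + 201 ≈ 296.68 → 297.
O₃: row 0.1680–0.2409 (AQI 151–200). (200−151)·(0.1925−0.1680)/(0.2409−0.1680) + 151 = 49·0.0245/0.0729 + 151 ≈ 167.47 → 167.
PM10: 418.5 ∈ [411.5, 567.1] ↔ index [151, 200].
151 + (418.5−411.5)·(200−151)/(567.1−411.5) = 151 + 7.0·49/155.6 ≈ 153.20, so AQI = 153.
Sub-indices: SO₂→52, CO→297, O₃→167, PM10→153. Overall AQI = max = 297; dominant pollutant is CO.

297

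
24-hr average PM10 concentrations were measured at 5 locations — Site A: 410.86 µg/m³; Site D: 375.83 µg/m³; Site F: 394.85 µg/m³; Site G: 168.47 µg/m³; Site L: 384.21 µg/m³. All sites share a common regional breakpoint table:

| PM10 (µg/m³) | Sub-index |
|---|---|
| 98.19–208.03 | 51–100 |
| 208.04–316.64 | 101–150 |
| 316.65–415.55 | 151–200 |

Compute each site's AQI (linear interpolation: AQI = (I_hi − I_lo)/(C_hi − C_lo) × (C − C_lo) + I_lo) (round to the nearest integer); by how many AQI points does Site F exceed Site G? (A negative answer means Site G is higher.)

Site A: 410.86 lies in 316.65–415.55, so I_lo=151, I_hi=200, C_lo=316.65, C_hi=415.55.
(200−151)/(415.55−316.65) × (410.86−316.65) + 151 = 49/98.90 × 94.21 + 151 ≈ 197.68 → 198.
Site D: row 316.65–415.55 (AQI 151–200). (200−151)·(375.83−316.65)/(415.55−316.65) + 151 = 49·59.18/98.90 + 151 ≈ 180.32 → 180.
Site F: 394.85 lies in 316.65–415.55, so I_lo=151, I_hi=200, C_lo=316.65, C_hi=415.55.
(200−151)/(415.55−316.65) × (394.85−316.65) + 151 = 49/98.90 × 78.20 + 151 ≈ 189.74 → 190.
Site G 168.47: bracket 98.19–208.03 → index 51–100; slope 49/109.84, offset 70.28.
AQI = 51 + 49/109.84·70.28 ≈ 82.35 ⇒ 82.
Site L: row 316.65–415.55 (AQI 151–200). (200−151)·(384.21−316.65)/(415.55−316.65) + 151 = 49·67.56/98.90 + 151 ≈ 184.47 → 184.
AQIs: Site A=198, Site D=180, Site F=190, Site G=82, Site L=184. Site F (190) − Site G (82) = 108.

108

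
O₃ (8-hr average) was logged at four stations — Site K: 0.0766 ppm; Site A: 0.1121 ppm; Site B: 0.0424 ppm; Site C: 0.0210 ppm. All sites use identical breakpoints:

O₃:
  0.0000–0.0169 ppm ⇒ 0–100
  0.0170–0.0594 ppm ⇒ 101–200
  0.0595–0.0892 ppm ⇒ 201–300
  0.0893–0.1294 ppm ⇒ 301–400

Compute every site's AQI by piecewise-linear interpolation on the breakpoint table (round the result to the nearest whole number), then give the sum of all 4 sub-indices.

885

Site K: 0.0766 lies in 0.0595–0.0892, so I_lo=201, I_hi=300, C_lo=0.0595, C_hi=0.0892.
(300−201)/(0.0892−0.0595) × (0.0766−0.0595) + 201 = 99/0.0297 × 0.0171 + 201 ≈ 258.00 → 258.
Site A: row 0.0893–0.1294 (AQI 301–400). (400−301)·(0.1121−0.0893)/(0.1294−0.0893) + 301 = 99·0.0228/0.0401 + 301 ≈ 357.29 → 357.
Site B 0.0424: bracket 0.0170–0.0594 → index 101–200; slope 99/0.0424, offset 0.0254.
AQI = 101 + 99/0.0424·0.0254 ≈ 160.31 ⇒ 160.
Site C: 0.0210 lies in 0.0170–0.0594, so I_lo=101, I_hi=200, C_lo=0.0170, C_hi=0.0594.
(200−101)/(0.0594−0.0170) × (0.0210−0.0170) + 101 = 99/0.0424 × 0.0040 + 101 ≈ 110.34 → 110.
AQIs: Site K=258, Site A=357, Site B=160, Site C=110. Sum = 258 + 357 + 160 + 110 = 885.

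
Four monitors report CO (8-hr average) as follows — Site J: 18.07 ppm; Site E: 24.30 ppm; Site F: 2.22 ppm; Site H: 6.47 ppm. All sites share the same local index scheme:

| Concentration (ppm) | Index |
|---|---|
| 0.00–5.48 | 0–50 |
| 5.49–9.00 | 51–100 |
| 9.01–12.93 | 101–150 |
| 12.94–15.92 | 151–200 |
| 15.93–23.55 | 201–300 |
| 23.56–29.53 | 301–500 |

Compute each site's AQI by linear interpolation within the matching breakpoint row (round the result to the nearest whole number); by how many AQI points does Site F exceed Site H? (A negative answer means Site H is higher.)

Site J: 18.07 ∈ [15.93, 23.55] ↔ index [201, 300].
201 + (18.07−15.93)·(300−201)/(23.55−15.93) = 201 + 2.14·99/7.62 ≈ 228.80, so AQI = 229.
Site E: 24.30 lies in 23.56–29.53, so I_lo=301, I_hi=500, C_lo=23.56, C_hi=29.53.
(500−301)/(29.53−23.56) × (24.30−23.56) + 301 = 199/5.97 × 0.74 + 301 ≈ 325.67 → 326.
Site F: row 0.00–5.48 (AQI 0–50). (50−0)·(2.22−0.00)/(5.48−0.00) + 0 = 50·2.22/5.48 + 0 ≈ 20.26 → 20.
Site H: row 5.49–9.00 (AQI 51–100). (100−51)·(6.47−5.49)/(9.00−5.49) + 51 = 49·0.98/3.51 + 51 ≈ 64.68 → 65.
AQIs: Site J=229, Site E=326, Site F=20, Site H=65. Site F (20) − Site H (65) = -45.

-45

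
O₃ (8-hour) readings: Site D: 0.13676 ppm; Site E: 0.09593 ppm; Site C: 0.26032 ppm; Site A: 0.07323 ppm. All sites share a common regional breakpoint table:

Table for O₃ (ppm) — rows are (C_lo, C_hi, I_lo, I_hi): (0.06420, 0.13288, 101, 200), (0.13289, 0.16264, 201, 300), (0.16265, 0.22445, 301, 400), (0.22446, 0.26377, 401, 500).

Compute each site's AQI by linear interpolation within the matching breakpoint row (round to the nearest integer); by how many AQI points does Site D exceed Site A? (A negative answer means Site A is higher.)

100

Site D 0.13676: bracket 0.13289–0.16264 → index 201–300; slope 99/0.02975, offset 0.00387.
AQI = 201 + 99/0.02975·0.00387 ≈ 213.88 ⇒ 214.
Site E: 0.09593 lies in 0.06420–0.13288, so I_lo=101, I_hi=200, C_lo=0.06420, C_hi=0.13288.
(200−101)/(0.13288−0.06420) × (0.09593−0.06420) + 101 = 99/0.06868 × 0.03173 + 101 ≈ 146.74 → 147.
Site C 0.26032: bracket 0.22446–0.26377 → index 401–500; slope 99/0.03931, offset 0.03586.
AQI = 401 + 99/0.03931·0.03586 ≈ 491.31 ⇒ 491.
Site A 0.07323: bracket 0.06420–0.13288 → index 101–200; slope 99/0.06868, offset 0.00903.
AQI = 101 + 99/0.06868·0.00903 ≈ 114.02 ⇒ 114.
AQIs: Site D=214, Site E=147, Site C=491, Site A=114. Site D (214) − Site A (114) = 100.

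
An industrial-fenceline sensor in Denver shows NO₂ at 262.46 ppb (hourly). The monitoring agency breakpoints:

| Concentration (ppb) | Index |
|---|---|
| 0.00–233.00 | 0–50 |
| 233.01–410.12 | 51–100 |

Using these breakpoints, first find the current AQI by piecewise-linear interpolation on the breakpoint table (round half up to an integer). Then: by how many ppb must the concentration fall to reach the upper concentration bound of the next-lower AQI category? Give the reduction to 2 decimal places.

29.46

NO₂ 262.46: bracket 233.01–410.12 → index 51–100; slope 49/177.11, offset 29.45.
AQI = 51 + 49/177.11·29.45 ≈ 59.15 ⇒ 59.
Current AQI 59 is in the Moderate range (51–100). The next-lower category tops out at AQI 50, whose upper concentration bound is 233.00 ppb.
Reduction needed = 262.46 − 233.00 = 29.46 ppb.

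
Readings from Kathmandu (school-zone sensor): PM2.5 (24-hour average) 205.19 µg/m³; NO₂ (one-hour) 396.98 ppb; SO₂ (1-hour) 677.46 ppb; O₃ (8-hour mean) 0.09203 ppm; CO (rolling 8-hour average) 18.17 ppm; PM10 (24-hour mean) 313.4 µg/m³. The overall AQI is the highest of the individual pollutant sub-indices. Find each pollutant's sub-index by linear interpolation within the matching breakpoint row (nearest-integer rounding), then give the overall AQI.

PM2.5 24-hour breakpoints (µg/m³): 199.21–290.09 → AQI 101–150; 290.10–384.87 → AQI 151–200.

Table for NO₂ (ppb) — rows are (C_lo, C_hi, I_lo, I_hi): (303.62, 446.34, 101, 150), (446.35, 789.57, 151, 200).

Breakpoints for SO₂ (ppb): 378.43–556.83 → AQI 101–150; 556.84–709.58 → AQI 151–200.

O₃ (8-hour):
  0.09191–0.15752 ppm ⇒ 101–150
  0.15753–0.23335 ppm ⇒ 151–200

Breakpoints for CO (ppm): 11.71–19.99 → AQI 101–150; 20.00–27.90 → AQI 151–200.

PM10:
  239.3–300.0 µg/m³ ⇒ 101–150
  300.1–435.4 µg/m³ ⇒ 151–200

190

PM2.5: 205.19 ∈ [199.21, 290.09] ↔ index [101, 150].
101 + (205.19−199.21)·(150−101)/(290.09−199.21) = 101 + 5.98·49/90.88 ≈ 104.22, so AQI = 104.
NO₂: 396.98 lies in 303.62–446.34, so I_lo=101, I_hi=150, C_lo=303.62, C_hi=446.34.
(150−101)/(446.34−303.62) × (396.98−303.62) + 101 = 49/142.72 × 93.36 + 101 ≈ 133.05 → 133.
SO₂: 677.46 lies in 556.84–709.58, so I_lo=151, I_hi=200, C_lo=556.84, C_hi=709.58.
(200−151)/(709.58−556.84) × (677.46−556.84) + 151 = 49/152.74 × 120.62 + 151 ≈ 189.70 → 190.
O₃ 0.09203: bracket 0.09191–0.15752 → index 101–150; slope 49/0.06561, offset 0.00012.
AQI = 101 + 49/0.06561·0.00012 ≈ 101.09 ⇒ 101.
CO 18.17: bracket 11.71–19.99 → index 101–150; slope 49/8.28, offset 6.46.
AQI = 101 + 49/8.28·6.46 ≈ 139.23 ⇒ 139.
PM10: row 300.1–435.4 (AQI 151–200). (200−151)·(313.4−300.1)/(435.4−300.1) + 151 = 49·13.3/135.3 + 151 ≈ 155.82 → 156.
Sub-indices: PM2.5→104, NO₂→133, SO₂→190, O₃→101, CO→139, PM10→156. Overall AQI = max = 190; dominant pollutant is SO₂.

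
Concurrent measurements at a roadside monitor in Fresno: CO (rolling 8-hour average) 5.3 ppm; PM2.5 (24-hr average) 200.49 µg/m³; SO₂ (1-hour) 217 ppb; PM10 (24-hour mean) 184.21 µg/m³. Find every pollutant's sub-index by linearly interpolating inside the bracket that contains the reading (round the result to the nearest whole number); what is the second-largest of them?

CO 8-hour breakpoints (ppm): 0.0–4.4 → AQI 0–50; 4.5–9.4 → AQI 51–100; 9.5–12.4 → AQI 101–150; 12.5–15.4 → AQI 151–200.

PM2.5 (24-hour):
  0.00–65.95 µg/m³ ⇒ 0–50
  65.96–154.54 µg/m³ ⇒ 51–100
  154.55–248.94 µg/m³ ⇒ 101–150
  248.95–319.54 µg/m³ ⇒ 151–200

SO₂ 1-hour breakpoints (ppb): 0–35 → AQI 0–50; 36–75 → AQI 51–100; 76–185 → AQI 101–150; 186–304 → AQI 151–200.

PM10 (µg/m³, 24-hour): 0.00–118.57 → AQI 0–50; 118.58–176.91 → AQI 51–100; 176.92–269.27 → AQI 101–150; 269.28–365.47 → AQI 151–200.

CO: 5.3 lies in 4.5–9.4, so I_lo=51, I_hi=100, C_lo=4.5, C_hi=9.4.
(100−51)/(9.4−4.5) × (5.3−4.5) + 51 = 49/4.9 × 0.8 + 51 ≈ 59.00 → 59.
PM2.5 200.49: bracket 154.55–248.94 → index 101–150; slope 49/94.39, offset 45.94.
AQI = 101 + 49/94.39·45.94 ≈ 124.85 ⇒ 125.
SO₂ 217: bracket 186–304 → index 151–200; slope 49/118, offset 31.
AQI = 151 + 49/118·31 ≈ 163.87 ⇒ 164.
PM10: row 176.92–269.27 (AQI 101–150). (150−101)·(184.21−176.92)/(269.27−176.92) + 101 = 49·7.29/92.35 + 101 ≈ 104.87 → 105.
Sub-indices: CO→59, PM2.5→125, SO₂→164, PM10→105. Ranked high→low: 164, 125, 105, 59. Second-highest sub-index = 125.

125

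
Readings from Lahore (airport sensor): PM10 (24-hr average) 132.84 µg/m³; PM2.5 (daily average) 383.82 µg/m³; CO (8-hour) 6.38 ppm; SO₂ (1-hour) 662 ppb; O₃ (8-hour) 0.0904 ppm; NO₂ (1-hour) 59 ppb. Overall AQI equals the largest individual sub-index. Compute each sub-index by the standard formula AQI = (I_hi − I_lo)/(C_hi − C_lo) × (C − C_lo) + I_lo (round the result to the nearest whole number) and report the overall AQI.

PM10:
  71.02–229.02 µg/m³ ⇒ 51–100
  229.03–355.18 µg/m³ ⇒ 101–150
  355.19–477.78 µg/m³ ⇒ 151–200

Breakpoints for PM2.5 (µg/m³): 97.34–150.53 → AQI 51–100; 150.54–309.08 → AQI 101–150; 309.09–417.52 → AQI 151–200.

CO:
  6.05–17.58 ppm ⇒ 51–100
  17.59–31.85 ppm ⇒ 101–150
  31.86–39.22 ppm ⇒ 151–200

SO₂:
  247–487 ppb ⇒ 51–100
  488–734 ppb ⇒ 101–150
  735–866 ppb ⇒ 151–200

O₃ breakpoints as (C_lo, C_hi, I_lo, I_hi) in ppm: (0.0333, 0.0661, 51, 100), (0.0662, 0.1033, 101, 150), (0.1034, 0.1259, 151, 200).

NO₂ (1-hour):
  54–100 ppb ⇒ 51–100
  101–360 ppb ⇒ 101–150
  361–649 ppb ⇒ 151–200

185

PM10: 132.84 ∈ [71.02, 229.02] ↔ index [51, 100].
51 + (132.84−71.02)·(100−51)/(229.02−71.02) = 51 + 61.82·49/158.00 ≈ 70.17, so AQI = 70.
PM2.5: 383.82 ∈ [309.09, 417.52] ↔ index [151, 200].
151 + (383.82−309.09)·(200−151)/(417.52−309.09) = 151 + 74.73·49/108.43 ≈ 184.77, so AQI = 185.
CO: 6.38 ∈ [6.05, 17.58] ↔ index [51, 100].
51 + (6.38−6.05)·(100−51)/(17.58−6.05) = 51 + 0.33·49/11.53 ≈ 52.40, so AQI = 52.
SO₂: 662 ∈ [488, 734] ↔ index [101, 150].
101 + (662−488)·(150−101)/(734−488) = 101 + 174·49/246 ≈ 135.66, so AQI = 136.
O₃ 0.0904: bracket 0.0662–0.1033 → index 101–150; slope 49/0.0371, offset 0.0242.
AQI = 101 + 49/0.0371·0.0242 ≈ 132.96 ⇒ 133.
NO₂: row 54–100 (AQI 51–100). (100−51)·(59−54)/(100−54) + 51 = 49·5/46 + 51 ≈ 56.33 → 56.
Sub-indices: PM10→70, PM2.5→185, CO→52, SO₂→136, O₃→133, NO₂→56. Overall AQI = max = 185; dominant pollutant is PM2.5.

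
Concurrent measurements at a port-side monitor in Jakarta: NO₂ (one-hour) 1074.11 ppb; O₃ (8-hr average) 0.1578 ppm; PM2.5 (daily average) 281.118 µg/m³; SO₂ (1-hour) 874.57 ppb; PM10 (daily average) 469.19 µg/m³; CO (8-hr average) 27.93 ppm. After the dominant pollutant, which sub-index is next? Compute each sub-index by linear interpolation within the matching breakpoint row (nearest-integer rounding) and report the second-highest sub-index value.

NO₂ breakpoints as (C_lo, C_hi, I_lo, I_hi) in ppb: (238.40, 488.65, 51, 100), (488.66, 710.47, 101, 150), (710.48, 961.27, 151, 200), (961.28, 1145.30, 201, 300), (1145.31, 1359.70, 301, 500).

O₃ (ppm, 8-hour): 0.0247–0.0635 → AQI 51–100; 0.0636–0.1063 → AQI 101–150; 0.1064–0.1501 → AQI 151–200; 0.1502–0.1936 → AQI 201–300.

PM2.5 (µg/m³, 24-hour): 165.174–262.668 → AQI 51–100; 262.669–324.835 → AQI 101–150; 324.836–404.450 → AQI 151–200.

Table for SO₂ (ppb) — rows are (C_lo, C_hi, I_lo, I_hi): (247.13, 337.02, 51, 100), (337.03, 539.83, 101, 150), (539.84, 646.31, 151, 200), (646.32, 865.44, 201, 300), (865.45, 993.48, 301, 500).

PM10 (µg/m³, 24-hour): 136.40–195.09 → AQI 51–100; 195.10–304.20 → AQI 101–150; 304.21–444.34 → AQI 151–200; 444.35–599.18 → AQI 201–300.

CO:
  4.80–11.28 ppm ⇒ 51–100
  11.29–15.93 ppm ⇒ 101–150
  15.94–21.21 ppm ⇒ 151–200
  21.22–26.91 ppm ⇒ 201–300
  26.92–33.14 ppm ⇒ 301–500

315

NO₂: 1074.11 lies in 961.28–1145.30, so I_lo=201, I_hi=300, C_lo=961.28, C_hi=1145.30.
(300−201)/(1145.30−961.28) × (1074.11−961.28) + 201 = 99/184.02 × 112.83 + 201 ≈ 261.70 → 262.
O₃: row 0.1502–0.1936 (AQI 201–300). (300−201)·(0.1578−0.1502)/(0.1936−0.1502) + 201 = 99·0.0076/0.0434 + 201 ≈ 218.34 → 218.
PM2.5: row 262.669–324.835 (AQI 101–150). (150−101)·(281.118−262.669)/(324.835−262.669) + 101 = 49·18.449/62.166 + 101 ≈ 115.54 → 116.
SO₂: 874.57 ∈ [865.45, 993.48] ↔ index [301, 500].
301 + (874.57−865.45)·(500−301)/(993.48−865.45) = 301 + 9.12·199/128.03 ≈ 315.18, so AQI = 315.
PM10: 469.19 lies in 444.35–599.18, so I_lo=201, I_hi=300, C_lo=444.35, C_hi=599.18.
(300−201)/(599.18−444.35) × (469.19−444.35) + 201 = 99/154.83 × 24.84 + 201 ≈ 216.88 → 217.
CO: 27.93 ∈ [26.92, 33.14] ↔ index [301, 500].
301 + (27.93−26.92)·(500−301)/(33.14−26.92) = 301 + 1.01·199/6.22 ≈ 333.31, so AQI = 333.
Sub-indices: NO₂→262, O₃→218, PM2.5→116, SO₂→315, PM10→217, CO→333. Ranked high→low: 333, 315, 262, 218, 217, 116. Second-highest sub-index = 315.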